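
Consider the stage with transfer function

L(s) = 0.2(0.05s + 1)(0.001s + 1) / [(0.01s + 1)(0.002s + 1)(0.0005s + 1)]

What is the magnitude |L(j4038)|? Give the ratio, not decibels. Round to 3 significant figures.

At ω = 4038 rad/s:
zero (1 + j4038·0.05) = 1 + j201.9 → |·| ≈ 201.9, ∠ ≈ 89.72°
zero (1 + j4038·0.001) = 1 + j4.038 → |·| ≈ 4.16, ∠ ≈ 76.09°
pole (1 + j4038·0.01) = 1 + j40.38 → |·| ≈ 40.392, ∠ ≈ 88.58°
pole (1 + j4038·0.002) = 1 + j8.076 → |·| ≈ 8.1377, ∠ ≈ 82.94°
pole (1 + j4038·0.0005) = 1 + j2.019 → |·| ≈ 2.2531, ∠ ≈ 63.65°
|L| = 0.2 · 201.9 · 4.16 / (40.392 · 8.1377 · 2.2531) ≈ 0.22682

0.227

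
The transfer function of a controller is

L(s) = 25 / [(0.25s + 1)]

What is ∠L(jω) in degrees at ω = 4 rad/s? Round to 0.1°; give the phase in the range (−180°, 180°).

-45.0°

At ω = 4 rad/s:
pole (1 + j4·0.25) = 1 + j1 → |·| ≈ 1.4142, ∠ ≈ 45.00°
∠L = (0°) − (45.00°) = -45.00°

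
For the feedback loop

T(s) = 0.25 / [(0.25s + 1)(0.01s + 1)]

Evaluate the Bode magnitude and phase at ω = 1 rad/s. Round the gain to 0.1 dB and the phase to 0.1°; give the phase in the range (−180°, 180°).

-12.3 dB, -14.6°

At ω = 1 rad/s:
pole (1 + j1·0.25) = 1 + j0.25 → |·| ≈ 1.0308, ∠ ≈ 14.04°
pole (1 + j1·0.01) = 1 + j0.01 → |·| ≈ 1, ∠ ≈ 0.57°
|T| = 0.25 · 1 / (1.0308 · 1) ≈ 0.24253
Gain = 20 log₁₀(0.24253) ≈ -12.30 dB
∠T = (0°) − (14.04° + 0.57°) = -14.61°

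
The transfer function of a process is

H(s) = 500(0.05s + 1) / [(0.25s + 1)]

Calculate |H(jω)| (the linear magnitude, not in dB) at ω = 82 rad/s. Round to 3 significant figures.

At ω = 82 rad/s:
zero (1 + j82·0.05) = 1 + j4.1 → |·| ≈ 4.2202, ∠ ≈ 76.29°
pole (1 + j82·0.25) = 1 + j20.5 → |·| ≈ 20.524, ∠ ≈ 87.21°
|H| = 500 · 4.2202 / (20.524) ≈ 102.81

103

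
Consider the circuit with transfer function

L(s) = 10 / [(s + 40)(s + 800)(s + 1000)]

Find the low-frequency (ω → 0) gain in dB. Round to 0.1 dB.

-130.1 dB

L(0) = 10 / (40·800·1000) = 3.125e-07
20 log₁₀(3.125e-07) ≈ -130.10 dB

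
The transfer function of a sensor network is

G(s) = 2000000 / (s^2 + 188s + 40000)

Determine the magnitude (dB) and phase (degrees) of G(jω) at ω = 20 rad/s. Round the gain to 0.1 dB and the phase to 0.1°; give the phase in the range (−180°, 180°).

At s = jω = j20:
quadratic: (j20)² + 188·j20 + 40000 = 39600 + j3760 → |·| ≈ 39778, ∠ ≈ 5.42°
|G| = 2000000 / 39778 ≈ 50.279
Gain = 20 log₁₀(50.279) ≈ 34.03 dB
∠G = 0.00° − 5.42° = -5.42°

34.0 dB, -5.4°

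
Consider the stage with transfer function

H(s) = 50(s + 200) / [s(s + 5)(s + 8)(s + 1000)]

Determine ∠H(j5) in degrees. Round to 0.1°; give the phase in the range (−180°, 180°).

-165.9°

At s = jω = j5:
zero (s+200): 200 + j5 → |·| = √(200²+5²) = √40025 ≈ 200.06, ∠ = arctan(5/200) ≈ 1.43°
pole (s+5): 5 + j5 → |·| = √(5²+5²) = √50 ≈ 7.0711, ∠ = arctan(5/5) ≈ 45.00°
pole (s+8): 8 + j5 → |·| = √(8²+5²) = √89 ≈ 9.434, ∠ = arctan(5/8) ≈ 32.01°
pole (s+1000): 1000 + j5 → |·| = √(1000²+5²) = √1000025 ≈ 1000, ∠ = arctan(5/1000) ≈ 0.29°
pole at origin: |s| = 5, ∠ = 90.00° (in denominator)
∠H = 1.43° − 167.30° = -165.87°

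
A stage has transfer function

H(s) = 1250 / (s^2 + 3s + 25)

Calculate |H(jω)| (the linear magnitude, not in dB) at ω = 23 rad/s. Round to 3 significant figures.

At s = jω = j23:
quadratic: (j23)² + 3·j23 + 25 = -504 + j69 → |·| ≈ 508.7, ∠ ≈ 172.20°
|H| = 1250 / 508.7 ≈ 2.4572

2.46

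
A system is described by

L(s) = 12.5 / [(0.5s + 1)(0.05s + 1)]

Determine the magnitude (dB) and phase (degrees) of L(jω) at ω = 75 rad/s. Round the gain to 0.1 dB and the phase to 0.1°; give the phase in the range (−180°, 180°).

-21.3 dB, -163.5°

At ω = 75 rad/s:
pole (1 + j75·0.5) = 1 + j37.5 → |·| ≈ 37.513, ∠ ≈ 88.47°
pole (1 + j75·0.05) = 1 + j3.75 → |·| ≈ 3.881, ∠ ≈ 75.07°
|L| = 12.5 · 1 / (37.513 · 3.881) ≈ 0.085859
Gain = 20 log₁₀(0.085859) ≈ -21.32 dB
∠L = (0°) − (88.47° + 75.07°) = -163.54°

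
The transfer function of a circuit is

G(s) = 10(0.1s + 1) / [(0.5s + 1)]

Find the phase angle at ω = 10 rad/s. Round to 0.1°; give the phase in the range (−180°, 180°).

-33.7°

At ω = 10 rad/s:
zero (1 + j10·0.1) = 1 + j1 → |·| ≈ 1.4142, ∠ ≈ 45.00°
pole (1 + j10·0.5) = 1 + j5 → |·| ≈ 5.099, ∠ ≈ 78.69°
∠G = (45.00°) − (78.69°) = -33.69°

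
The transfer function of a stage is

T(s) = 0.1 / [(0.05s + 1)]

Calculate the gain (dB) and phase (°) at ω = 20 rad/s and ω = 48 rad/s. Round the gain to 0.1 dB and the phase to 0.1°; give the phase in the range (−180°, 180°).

At ω = 20 rad/s:
pole (1 + j20·0.05) = 1 + j1 → |·| ≈ 1.4142, ∠ ≈ 45.00°
|T| = 0.1 · 1 / (1.4142) ≈ 0.070711
Gain = 20 log₁₀(0.070711) ≈ -23.01 dB
∠T = (0°) − (45.00°) = -45.00°

At ω = 48 rad/s:
pole (1 + j48·0.05) = 1 + j2.4 → |·| ≈ 2.6, ∠ ≈ 67.38°
|T| = 0.1 · 1 / (2.6) ≈ 0.038462
Gain = 20 log₁₀(0.038462) ≈ -28.30 dB
∠T = (0°) − (67.38°) = -67.38°

ω = 20: -23.0 dB, -45.0°; ω = 48: -28.3 dB, -67.4°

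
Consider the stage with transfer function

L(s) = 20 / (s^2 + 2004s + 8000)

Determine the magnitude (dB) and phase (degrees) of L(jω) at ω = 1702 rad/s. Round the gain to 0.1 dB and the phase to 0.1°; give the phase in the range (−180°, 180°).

-107.0 dB, -130.3°

Substitute s = j1702:
Numerator: 20 = 20 + j0
Denominator: (j1702)^2 + 2004(j1702) + 8000 = -2888804 + j3410808
|N| = √(20² + 0²) ≈ 20, ∠N ≈ 0.00°
|D| = √(2888804² + 3410808²) ≈ 4.4698e+06, ∠D ≈ 130.26°
|L| = 20 / 4.4698e+06 ≈ 4.4745e-06
Gain = 20 log₁₀(4.4745e-06) ≈ -106.99 dB
∠L = 0.00° − 130.26° = -130.26°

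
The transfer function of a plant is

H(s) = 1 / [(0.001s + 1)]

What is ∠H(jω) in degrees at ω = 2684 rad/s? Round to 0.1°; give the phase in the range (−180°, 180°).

-69.6°

At ω = 2684 rad/s:
pole (1 + j2684·0.001) = 1 + j2.684 → |·| ≈ 2.8642, ∠ ≈ 69.57°
∠H = (0°) − (69.57°) = -69.57°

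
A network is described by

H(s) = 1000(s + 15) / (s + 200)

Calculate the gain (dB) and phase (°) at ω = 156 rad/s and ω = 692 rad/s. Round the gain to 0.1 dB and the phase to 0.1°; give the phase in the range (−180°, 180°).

ω = 156: 55.8 dB, 46.6°; ω = 692: 59.7 dB, 14.9°

At s = jω = j156:
zero (s+15): 15 + j156 → |·| = √(15²+156²) = √24561 ≈ 156.72, ∠ = arctan(156/15) ≈ 84.51°
pole (s+200): 200 + j156 → |·| = √(200²+156²) = √64336 ≈ 253.65, ∠ = arctan(156/200) ≈ 37.95°
|H| = 1000 · 156.72 / 253.65 ≈ 617.86
Gain = 20 log₁₀(617.86) ≈ 55.82 dB
∠H = 84.51° − 37.95° = 46.56°

At s = jω = j692:
zero (s+15): 15 + j692 → |·| = √(15²+692²) = √479089 ≈ 692.16, ∠ = arctan(692/15) ≈ 88.76°
pole (s+200): 200 + j692 → |·| = √(200²+692²) = √518864 ≈ 720.32, ∠ = arctan(692/200) ≈ 73.88°
|H| = 1000 · 692.16 / 720.32 ≈ 960.91
Gain = 20 log₁₀(960.91) ≈ 59.65 dB
∠H = 88.76° − 73.88° = 14.88°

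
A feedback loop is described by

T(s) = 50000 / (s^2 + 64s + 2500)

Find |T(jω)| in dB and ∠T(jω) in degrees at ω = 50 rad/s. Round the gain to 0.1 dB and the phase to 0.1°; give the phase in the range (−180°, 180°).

23.9 dB, -90.0°

At s = jω = j50:
quadratic: (j50)² + 64·j50 + 2500 = 0 + j3200 → |·| ≈ 3200, ∠ ≈ 90.00°
|T| = 50000 / 3200 ≈ 15.625
Gain = 20 log₁₀(15.625) ≈ 23.88 dB
∠T = 0.00° − 90.00° = -90.00°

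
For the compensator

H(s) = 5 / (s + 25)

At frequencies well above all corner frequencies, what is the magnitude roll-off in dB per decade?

-20 dB/decade

Each pole contributes −20 dB/decade at high frequency; each zero contributes +20 dB/decade.
Net: 0 zero(s) − 1 pole(s) → -20 dB/decade.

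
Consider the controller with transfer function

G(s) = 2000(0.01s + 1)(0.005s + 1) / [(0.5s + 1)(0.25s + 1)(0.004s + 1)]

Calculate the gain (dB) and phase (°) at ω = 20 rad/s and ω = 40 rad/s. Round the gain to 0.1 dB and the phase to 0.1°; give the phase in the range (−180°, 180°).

At ω = 20 rad/s:
zero (1 + j20·0.01) = 1 + j0.2 → |·| ≈ 1.0198, ∠ ≈ 11.31°
zero (1 + j20·0.005) = 1 + j0.1 → |·| ≈ 1.005, ∠ ≈ 5.71°
pole (1 + j20·0.5) = 1 + j10 → |·| ≈ 10.05, ∠ ≈ 84.29°
pole (1 + j20·0.25) = 1 + j5 → |·| ≈ 5.099, ∠ ≈ 78.69°
pole (1 + j20·0.004) = 1 + j0.08 → |·| ≈ 1.0032, ∠ ≈ 4.57°
|G| = 2000 · 1.0198 · 1.005 / (10.05 · 5.099 · 1.0032) ≈ 39.872
Gain = 20 log₁₀(39.872) ≈ 32.01 dB
∠G = (11.31° + 5.71°) − (84.29° + 78.69° + 4.57°) = -150.53°

At ω = 40 rad/s:
zero (1 + j40·0.01) = 1 + j0.4 → |·| ≈ 1.077, ∠ ≈ 21.80°
zero (1 + j40·0.005) = 1 + j0.2 → |·| ≈ 1.0198, ∠ ≈ 11.31°
pole (1 + j40·0.5) = 1 + j20 → |·| ≈ 20.025, ∠ ≈ 87.14°
pole (1 + j40·0.25) = 1 + j10 → |·| ≈ 10.05, ∠ ≈ 84.29°
pole (1 + j40·0.004) = 1 + j0.16 → |·| ≈ 1.0127, ∠ ≈ 9.09°
|G| = 2000 · 1.077 · 1.0198 / (20.025 · 10.05 · 1.0127) ≈ 10.778
Gain = 20 log₁₀(10.778) ≈ 20.65 dB
∠G = (21.80° + 11.31°) − (87.14° + 84.29° + 9.09°) = -147.41°

ω = 20: 32.0 dB, -150.5°; ω = 40: 20.7 dB, -147.4°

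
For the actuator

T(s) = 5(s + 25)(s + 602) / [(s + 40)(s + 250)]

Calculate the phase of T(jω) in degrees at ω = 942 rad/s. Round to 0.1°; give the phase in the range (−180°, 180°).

At s = jω = j942:
zero (s+25): 25 + j942 → |·| = √(25²+942²) = √887989 ≈ 942.33, ∠ = arctan(942/25) ≈ 88.48°
zero (s+602): 602 + j942 → |·| = √(602²+942²) = √1249768 ≈ 1117.9, ∠ = arctan(942/602) ≈ 57.42°
pole (s+40): 40 + j942 → |·| = √(40²+942²) = √888964 ≈ 942.85, ∠ = arctan(942/40) ≈ 87.57°
pole (s+250): 250 + j942 → |·| = √(250²+942²) = √949864 ≈ 974.61, ∠ = arctan(942/250) ≈ 75.14°
∠T = 145.90° − 162.71° = -16.81°

-16.8°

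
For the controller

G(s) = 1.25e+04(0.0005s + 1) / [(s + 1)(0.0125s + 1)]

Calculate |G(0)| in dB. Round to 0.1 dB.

81.9 dB

G(0) = 1.25e+04 · 1 / 1 = 12500
20 log₁₀(12500) ≈ 81.94 dB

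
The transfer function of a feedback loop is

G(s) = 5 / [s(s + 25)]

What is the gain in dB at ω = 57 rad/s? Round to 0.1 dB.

At s = jω = j57:
pole (s+25): 25 + j57 → |·| = √(25²+57²) = √3874 ≈ 62.241, ∠ = arctan(57/25) ≈ 66.32°
pole at origin: |s| = 57, ∠ = 90.00° (in denominator)
|G| = 5 / 3547.7 ≈ 0.0014094
Gain = 20 log₁₀(0.0014094) ≈ -57.02 dB

-57.0 dB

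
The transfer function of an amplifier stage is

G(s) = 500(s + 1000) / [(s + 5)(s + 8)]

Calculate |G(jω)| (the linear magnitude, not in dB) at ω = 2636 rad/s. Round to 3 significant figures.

0.203

At s = jω = j2636:
zero (s+1000): 1000 + j2636 → |·| = √(1000²+2636²) = √7948496 ≈ 2819.3, ∠ = arctan(2636/1000) ≈ 69.23°
pole (s+5): 5 + j2636 → |·| = √(5²+2636²) = √6948521 ≈ 2636, ∠ = arctan(2636/5) ≈ 89.89°
pole (s+8): 8 + j2636 → |·| = √(8²+2636²) = √6948560 ≈ 2636, ∠ = arctan(2636/8) ≈ 89.83°
|G| = 500 · 2819.3 / 6.9485e+06 ≈ 0.20287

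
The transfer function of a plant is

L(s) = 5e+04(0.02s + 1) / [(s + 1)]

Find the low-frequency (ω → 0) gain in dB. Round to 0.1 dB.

L(0) = 5e+04 · 1 / 1 = 50000
20 log₁₀(50000) ≈ 93.98 dB

94.0 dB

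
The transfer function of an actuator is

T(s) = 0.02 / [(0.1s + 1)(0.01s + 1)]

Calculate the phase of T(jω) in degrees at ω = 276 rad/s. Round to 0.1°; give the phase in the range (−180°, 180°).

-158.0°

At ω = 276 rad/s:
pole (1 + j276·0.1) = 1 + j27.6 → |·| ≈ 27.618, ∠ ≈ 87.92°
pole (1 + j276·0.01) = 1 + j2.76 → |·| ≈ 2.9356, ∠ ≈ 70.08°
∠T = (0°) − (87.92° + 70.08°) = -158.00°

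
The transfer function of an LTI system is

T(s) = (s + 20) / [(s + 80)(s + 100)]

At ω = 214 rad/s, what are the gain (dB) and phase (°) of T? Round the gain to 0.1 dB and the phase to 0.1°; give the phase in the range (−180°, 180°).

-48.0 dB, -49.8°

At s = jω = j214:
zero (s+20): 20 + j214 → |·| = √(20²+214²) = √46196 ≈ 214.93, ∠ = arctan(214/20) ≈ 84.66°
pole (s+80): 80 + j214 → |·| = √(80²+214²) = √52196 ≈ 228.46, ∠ = arctan(214/80) ≈ 69.50°
pole (s+100): 100 + j214 → |·| = √(100²+214²) = √55796 ≈ 236.21, ∠ = arctan(214/100) ≈ 64.95°
|T| = 1 · 214.93 / 53965 ≈ 0.0039828
Gain = 20 log₁₀(0.0039828) ≈ -48.00 dB
∠T = 84.66° − 134.45° = -49.79°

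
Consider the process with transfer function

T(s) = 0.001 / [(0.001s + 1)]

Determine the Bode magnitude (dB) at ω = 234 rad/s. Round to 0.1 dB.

-60.2 dB

At ω = 234 rad/s:
pole (1 + j234·0.001) = 1 + j0.234 → |·| ≈ 1.027, ∠ ≈ 13.17°
|T| = 0.001 · 1 / (1.027) ≈ 0.00097371
Gain = 20 log₁₀(0.00097371) ≈ -60.23 dB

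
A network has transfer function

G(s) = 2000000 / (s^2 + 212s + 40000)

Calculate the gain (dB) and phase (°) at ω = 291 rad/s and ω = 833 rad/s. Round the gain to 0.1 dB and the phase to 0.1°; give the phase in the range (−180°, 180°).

At s = jω = j291:
quadratic: (j291)² + 212·j291 + 40000 = -44681 + j61692 → |·| ≈ 76173, ∠ ≈ 125.91°
|G| = 2000000 / 76173 ≈ 26.256
Gain = 20 log₁₀(26.256) ≈ 28.38 dB
∠G = 0.00° − 125.91° = -125.91°

At s = jω = j833:
quadratic: (j833)² + 212·j833 + 40000 = -653889 + j176596 → |·| ≈ 6.7732e+05, ∠ ≈ 164.89°
|G| = 2000000 / 6.7732e+05 ≈ 2.9528
Gain = 20 log₁₀(2.9528) ≈ 9.40 dB
∠G = 0.00° − 164.89° = -164.89°

ω = 291: 28.4 dB, -125.9°; ω = 833: 9.4 dB, -164.9°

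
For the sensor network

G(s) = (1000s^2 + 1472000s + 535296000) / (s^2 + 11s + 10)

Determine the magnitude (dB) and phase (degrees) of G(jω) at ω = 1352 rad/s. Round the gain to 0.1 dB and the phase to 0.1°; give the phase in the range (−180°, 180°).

Substitute s = j1352:
Numerator: 1000(j1352)^2 + 1472000(j1352) + 535296000 = -1292608000 + j1990144000
Denominator: (j1352)^2 + 11(j1352) + 10 = -1827894 + j14872
|N| = √(1292608000² + 1990144000²) ≈ 2.3731e+09, ∠N ≈ 123.00°
|D| = √(1827894² + 14872²) ≈ 1.828e+06, ∠D ≈ 179.53°
|G| = 2.3731e+09 / 1.828e+06 ≈ 1298.2
Gain = 20 log₁₀(1298.2) ≈ 62.27 dB
∠G = 123.00° − 179.53° = -56.53°

62.3 dB, -56.5°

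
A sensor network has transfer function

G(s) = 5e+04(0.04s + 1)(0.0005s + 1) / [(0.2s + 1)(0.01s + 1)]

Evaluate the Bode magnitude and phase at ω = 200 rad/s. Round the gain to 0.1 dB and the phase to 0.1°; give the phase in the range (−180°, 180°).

At ω = 200 rad/s:
zero (1 + j200·0.04) = 1 + j8 → |·| ≈ 8.0623, ∠ ≈ 82.87°
zero (1 + j200·0.0005) = 1 + j0.1 → |·| ≈ 1.005, ∠ ≈ 5.71°
pole (1 + j200·0.2) = 1 + j40 → |·| ≈ 40.012, ∠ ≈ 88.57°
pole (1 + j200·0.01) = 1 + j2 → |·| ≈ 2.2361, ∠ ≈ 63.43°
|G| = 5e+04 · 8.0623 · 1.005 / (40.012 · 2.2361) ≈ 4528.1
Gain = 20 log₁₀(4528.1) ≈ 73.12 dB
∠G = (82.87° + 5.71°) − (88.57° + 63.43°) = -63.42°

73.1 dB, -63.4°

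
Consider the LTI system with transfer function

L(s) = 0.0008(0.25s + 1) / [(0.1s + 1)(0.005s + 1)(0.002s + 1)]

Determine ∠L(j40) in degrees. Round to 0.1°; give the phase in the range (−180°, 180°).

-7.6°

At ω = 40 rad/s:
zero (1 + j40·0.25) = 1 + j10 → |·| ≈ 10.05, ∠ ≈ 84.29°
pole (1 + j40·0.1) = 1 + j4 → |·| ≈ 4.1231, ∠ ≈ 75.96°
pole (1 + j40·0.005) = 1 + j0.2 → |·| ≈ 1.0198, ∠ ≈ 11.31°
pole (1 + j40·0.002) = 1 + j0.08 → |·| ≈ 1.0032, ∠ ≈ 4.57°
∠L = (84.29°) − (75.96° + 11.31° + 4.57°) = -7.55°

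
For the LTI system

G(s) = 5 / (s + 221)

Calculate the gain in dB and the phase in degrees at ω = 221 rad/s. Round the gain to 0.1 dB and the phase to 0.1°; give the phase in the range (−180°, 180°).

-35.9 dB, -45.0°

At s = jω = j221:
pole (s+221): 221 + j221 → |·| = √(221²+221²) = √97682 ≈ 312.54, ∠ = arctan(221/221) ≈ 45.00°
|G| = 5 / 312.54 ≈ 0.015998
Gain = 20 log₁₀(0.015998) ≈ -35.92 dB
∠G = 0.00° − 45.00° = -45.00°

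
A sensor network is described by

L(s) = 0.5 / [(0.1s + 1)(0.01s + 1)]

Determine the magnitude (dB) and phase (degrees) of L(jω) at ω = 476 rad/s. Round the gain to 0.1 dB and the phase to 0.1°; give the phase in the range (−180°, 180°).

-53.3 dB, -166.9°

At ω = 476 rad/s:
pole (1 + j476·0.1) = 1 + j47.6 → |·| ≈ 47.611, ∠ ≈ 88.80°
pole (1 + j476·0.01) = 1 + j4.76 → |·| ≈ 4.8639, ∠ ≈ 78.14°
|L| = 0.5 · 1 / (47.611 · 4.8639) ≈ 0.0021591
Gain = 20 log₁₀(0.0021591) ≈ -53.31 dB
∠L = (0°) − (88.80° + 78.14°) = -166.94°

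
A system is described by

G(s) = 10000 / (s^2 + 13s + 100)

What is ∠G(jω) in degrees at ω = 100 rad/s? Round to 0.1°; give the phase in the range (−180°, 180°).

-172.5°

At s = jω = j100:
quadratic: (j100)² + 13·j100 + 100 = -9900 + j1300 → |·| ≈ 9985, ∠ ≈ 172.52°
∠G = 0.00° − 172.52° = -172.52°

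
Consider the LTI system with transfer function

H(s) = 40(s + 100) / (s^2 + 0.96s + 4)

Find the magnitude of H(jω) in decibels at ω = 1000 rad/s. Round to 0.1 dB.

-27.9 dB

At s = jω = j1000:
zero (s+100): 100 + j1000 → |·| = √(100²+1000²) = √1010000 ≈ 1005, ∠ = arctan(1000/100) ≈ 84.29°
quadratic: (j1000)² + 0.96·j1000 + 4 = -999996 + j960 → |·| ≈ 1e+06, ∠ ≈ 179.94°
|H| = 40 · 1005 / 1e+06 ≈ 0.0402
Gain = 20 log₁₀(0.0402) ≈ -27.92 dB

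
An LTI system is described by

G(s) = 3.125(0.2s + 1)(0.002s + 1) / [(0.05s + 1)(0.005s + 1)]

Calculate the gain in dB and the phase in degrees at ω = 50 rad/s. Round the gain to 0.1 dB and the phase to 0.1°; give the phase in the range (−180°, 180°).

21.1 dB, 7.8°

At ω = 50 rad/s:
zero (1 + j50·0.2) = 1 + j10 → |·| ≈ 10.05, ∠ ≈ 84.29°
zero (1 + j50·0.002) = 1 + j0.1 → |·| ≈ 1.005, ∠ ≈ 5.71°
pole (1 + j50·0.05) = 1 + j2.5 → |·| ≈ 2.6926, ∠ ≈ 68.20°
pole (1 + j50·0.005) = 1 + j0.25 → |·| ≈ 1.0308, ∠ ≈ 14.04°
|G| = 3.125 · 10.05 · 1.005 / (2.6926 · 1.0308) ≈ 11.372
Gain = 20 log₁₀(11.372) ≈ 21.12 dB
∠G = (84.29° + 5.71°) − (68.20° + 14.04°) = 7.76°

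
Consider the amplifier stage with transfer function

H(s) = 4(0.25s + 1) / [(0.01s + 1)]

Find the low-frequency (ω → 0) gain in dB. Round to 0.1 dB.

H(0) = 4 · 1 / 1 = 4
20 log₁₀(4) ≈ 12.04 dB

12.0 dB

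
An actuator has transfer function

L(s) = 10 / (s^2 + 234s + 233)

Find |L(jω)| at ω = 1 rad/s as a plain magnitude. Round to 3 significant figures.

Substitute s = j1:
Numerator: 10 = 10 + j0
Denominator: (j1)^2 + 234(j1) + 233 = 232 + j234
|N| = √(10² + 0²) ≈ 10, ∠N ≈ 0.00°
|D| = √(232² + 234²) ≈ 329.51, ∠D ≈ 45.25°
|L| = 10 / 329.51 ≈ 0.030348

0.0303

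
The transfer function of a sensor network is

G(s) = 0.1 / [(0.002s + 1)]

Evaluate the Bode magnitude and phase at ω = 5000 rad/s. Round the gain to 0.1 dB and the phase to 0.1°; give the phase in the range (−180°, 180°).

At ω = 5000 rad/s:
pole (1 + j5000·0.002) = 1 + j10 → |·| ≈ 10.05, ∠ ≈ 84.29°
|G| = 0.1 · 1 / (10.05) ≈ 0.0099502
Gain = 20 log₁₀(0.0099502) ≈ -40.04 dB
∠G = (0°) − (84.29°) = -84.29°

-40.0 dB, -84.3°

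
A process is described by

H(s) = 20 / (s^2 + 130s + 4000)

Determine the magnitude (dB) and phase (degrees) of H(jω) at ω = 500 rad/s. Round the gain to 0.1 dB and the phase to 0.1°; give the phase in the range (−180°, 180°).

-82.1 dB, -165.2°

Substitute s = j500:
Numerator: 20 = 20 + j0
Denominator: (j500)^2 + 130(j500) + 4000 = -246000 + j65000
|N| = √(20² + 0²) ≈ 20, ∠N ≈ 0.00°
|D| = √(246000² + 65000²) ≈ 2.5444e+05, ∠D ≈ 165.20°
|H| = 20 / 2.5444e+05 ≈ 7.8604e-05
Gain = 20 log₁₀(7.8604e-05) ≈ -82.09 dB
∠H = 0.00° − 165.20° = -165.20°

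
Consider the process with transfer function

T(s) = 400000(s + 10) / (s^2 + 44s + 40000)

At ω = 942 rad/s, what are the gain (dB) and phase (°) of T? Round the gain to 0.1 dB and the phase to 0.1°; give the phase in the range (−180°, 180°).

53.0 dB, -87.8°

At s = jω = j942:
zero (s+10): 10 + j942 → |·| = √(10²+942²) = √887464 ≈ 942.05, ∠ = arctan(942/10) ≈ 89.39°
quadratic: (j942)² + 44·j942 + 40000 = -847364 + j41448 → |·| ≈ 8.4838e+05, ∠ ≈ 177.20°
|T| = 400000 · 942.05 / 8.4838e+05 ≈ 444.16
Gain = 20 log₁₀(444.16) ≈ 52.95 dB
∠T = 89.39° − 177.20° = -87.81°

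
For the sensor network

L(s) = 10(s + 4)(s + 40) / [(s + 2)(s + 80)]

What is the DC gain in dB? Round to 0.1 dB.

L(0) = 10·4·40 / (2·80) = 10
20 log₁₀(10) ≈ 20.00 dB

20.0 dB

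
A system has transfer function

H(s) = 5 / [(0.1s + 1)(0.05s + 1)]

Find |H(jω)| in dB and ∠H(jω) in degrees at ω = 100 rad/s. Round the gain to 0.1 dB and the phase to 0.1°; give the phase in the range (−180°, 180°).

-20.2 dB, -163.0°

At ω = 100 rad/s:
pole (1 + j100·0.1) = 1 + j10 → |·| ≈ 10.05, ∠ ≈ 84.29°
pole (1 + j100·0.05) = 1 + j5 → |·| ≈ 5.099, ∠ ≈ 78.69°
|H| = 5 · 1 / (10.05 · 5.099) ≈ 0.097571
Gain = 20 log₁₀(0.097571) ≈ -20.21 dB
∠H = (0°) − (84.29° + 78.69°) = -162.98°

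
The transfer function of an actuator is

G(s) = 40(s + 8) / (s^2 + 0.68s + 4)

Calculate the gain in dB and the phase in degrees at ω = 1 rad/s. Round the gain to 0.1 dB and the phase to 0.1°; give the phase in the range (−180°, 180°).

At s = jω = j1:
zero (s+8): 8 + j1 → |·| = √(8²+1²) = √65 ≈ 8.0623, ∠ = arctan(1/8) ≈ 7.13°
quadratic: (j1)² + 0.68·j1 + 4 = 3 + j0.68 → |·| ≈ 3.0761, ∠ ≈ 12.77°
|G| = 40 · 8.0623 / 3.0761 ≈ 104.84
Gain = 20 log₁₀(104.84) ≈ 40.41 dB
∠G = 7.13° − 12.77° = -5.64°

40.4 dB, -5.6°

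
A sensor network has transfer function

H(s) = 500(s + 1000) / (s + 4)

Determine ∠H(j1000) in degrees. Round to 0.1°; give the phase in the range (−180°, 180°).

-44.8°

At s = jω = j1000:
zero (s+1000): 1000 + j1000 → |·| = √(1000²+1000²) = √2000000 ≈ 1414.2, ∠ = arctan(1000/1000) ≈ 45.00°
pole (s+4): 4 + j1000 → |·| = √(4²+1000²) = √1000016 ≈ 1000, ∠ = arctan(1000/4) ≈ 89.77°
∠H = 45.00° − 89.77° = -44.77°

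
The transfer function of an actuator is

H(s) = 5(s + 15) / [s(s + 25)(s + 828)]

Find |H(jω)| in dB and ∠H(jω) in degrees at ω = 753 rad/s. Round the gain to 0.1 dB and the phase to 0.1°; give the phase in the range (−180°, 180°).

-104.5 dB, -131.5°

At s = jω = j753:
zero (s+15): 15 + j753 → |·| = √(15²+753²) = √567234 ≈ 753.15, ∠ = arctan(753/15) ≈ 88.86°
pole (s+25): 25 + j753 → |·| = √(25²+753²) = √567634 ≈ 753.41, ∠ = arctan(753/25) ≈ 88.10°
pole (s+828): 828 + j753 → |·| = √(828²+753²) = √1252593 ≈ 1119.2, ∠ = arctan(753/828) ≈ 42.28°
pole at origin: |s| = 753, ∠ = 90.00° (in denominator)
|H| = 5 · 753.15 / 6.3494e+08 ≈ 5.9309e-06
Gain = 20 log₁₀(5.9309e-06) ≈ -104.54 dB
∠H = 88.86° − 220.38° = -131.52°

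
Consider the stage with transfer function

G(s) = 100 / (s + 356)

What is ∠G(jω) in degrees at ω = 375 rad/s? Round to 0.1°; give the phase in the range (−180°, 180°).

At s = jω = j375:
pole (s+356): 356 + j375 → |·| = √(356²+375²) = √267361 ≈ 517.07, ∠ = arctan(375/356) ≈ 46.49°
∠G = 0.00° − 46.49° = -46.49°

-46.5°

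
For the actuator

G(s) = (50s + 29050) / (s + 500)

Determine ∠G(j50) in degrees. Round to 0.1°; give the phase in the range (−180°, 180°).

-0.8°

Substitute s = j50:
Numerator: 50(j50) + 29050 = 29050 + j2500
Denominator: (j50) + 500 = 500 + j50
|N| = √(29050² + 2500²) ≈ 29157, ∠N ≈ 4.92°
|D| = √(500² + 50²) ≈ 502.49, ∠D ≈ 5.71°
∠G = 4.92° − 5.71° = -0.79°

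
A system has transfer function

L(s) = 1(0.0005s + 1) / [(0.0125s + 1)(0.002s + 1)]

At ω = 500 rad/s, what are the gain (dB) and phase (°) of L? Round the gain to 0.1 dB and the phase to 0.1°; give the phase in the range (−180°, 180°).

-18.8 dB, -111.9°

At ω = 500 rad/s:
zero (1 + j500·0.0005) = 1 + j0.25 → |·| ≈ 1.0308, ∠ ≈ 14.04°
pole (1 + j500·0.0125) = 1 + j6.25 → |·| ≈ 6.3295, ∠ ≈ 80.91°
pole (1 + j500·0.002) = 1 + j1 → |·| ≈ 1.4142, ∠ ≈ 45.00°
|L| = 1 · 1.0308 / (6.3295 · 1.4142) ≈ 0.11516
Gain = 20 log₁₀(0.11516) ≈ -18.77 dB
∠L = (14.04°) − (80.91° + 45.00°) = -111.87°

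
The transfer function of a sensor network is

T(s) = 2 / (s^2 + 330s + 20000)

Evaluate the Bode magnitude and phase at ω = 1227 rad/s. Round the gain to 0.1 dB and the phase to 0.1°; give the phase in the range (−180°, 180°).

-117.7 dB, -164.8°

Substitute s = j1227:
Numerator: 2 = 2 + j0
Denominator: (j1227)^2 + 330(j1227) + 20000 = -1485529 + j404910
|N| = √(2² + 0²) ≈ 2, ∠N ≈ 0.00°
|D| = √(1485529² + 404910²) ≈ 1.5397e+06, ∠D ≈ 164.75°
|T| = 2 / 1.5397e+06 ≈ 1.299e-06
Gain = 20 log₁₀(1.299e-06) ≈ -117.73 dB
∠T = 0.00° − 164.75° = -164.75°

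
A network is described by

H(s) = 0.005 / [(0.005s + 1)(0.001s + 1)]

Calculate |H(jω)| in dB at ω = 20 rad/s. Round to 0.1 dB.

At ω = 20 rad/s:
pole (1 + j20·0.005) = 1 + j0.1 → |·| ≈ 1.005, ∠ ≈ 5.71°
pole (1 + j20·0.001) = 1 + j0.02 → |·| ≈ 1.0002, ∠ ≈ 1.15°
|H| = 0.005 · 1 / (1.005 · 1.0002) ≈ 0.0049741
Gain = 20 log₁₀(0.0049741) ≈ -46.07 dB

-46.1 dB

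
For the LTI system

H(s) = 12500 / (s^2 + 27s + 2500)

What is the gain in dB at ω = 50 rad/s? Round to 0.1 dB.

At s = jω = j50:
quadratic: (j50)² + 27·j50 + 2500 = 0 + j1350 → |·| ≈ 1350, ∠ ≈ 90.00°
|H| = 12500 / 1350 ≈ 9.2593
Gain = 20 log₁₀(9.2593) ≈ 19.33 dB

19.3 dB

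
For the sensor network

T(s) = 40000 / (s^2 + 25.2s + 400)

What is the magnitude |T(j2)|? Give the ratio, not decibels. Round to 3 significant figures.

At s = jω = j2:
quadratic: (j2)² + 25.2·j2 + 400 = 396 + j50.4 → |·| ≈ 399.19, ∠ ≈ 7.25°
|T| = 40000 / 399.19 ≈ 100.2

100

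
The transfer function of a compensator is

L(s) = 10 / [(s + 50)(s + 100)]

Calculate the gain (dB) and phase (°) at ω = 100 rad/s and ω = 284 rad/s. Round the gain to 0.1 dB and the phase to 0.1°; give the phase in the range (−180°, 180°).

ω = 100: -64.0 dB, -108.4°; ω = 284: -78.8 dB, -150.6°

At s = jω = j100:
pole (s+50): 50 + j100 → |·| = √(50²+100²) = √12500 ≈ 111.8, ∠ = arctan(100/50) ≈ 63.43°
pole (s+100): 100 + j100 → |·| = √(100²+100²) = √20000 ≈ 141.42, ∠ = arctan(100/100) ≈ 45.00°
|L| = 10 / 15811 ≈ 0.00063247
Gain = 20 log₁₀(0.00063247) ≈ -63.98 dB
∠L = 0.00° − 108.43° = -108.43°

At s = jω = j284:
pole (s+50): 50 + j284 → |·| = √(50²+284²) = √83156 ≈ 288.37, ∠ = arctan(284/50) ≈ 80.02°
pole (s+100): 100 + j284 → |·| = √(100²+284²) = √90656 ≈ 301.09, ∠ = arctan(284/100) ≈ 70.60°
|L| = 10 / 86825 ≈ 0.00011517
Gain = 20 log₁₀(0.00011517) ≈ -78.77 dB
∠L = 0.00° − 150.62° = -150.62°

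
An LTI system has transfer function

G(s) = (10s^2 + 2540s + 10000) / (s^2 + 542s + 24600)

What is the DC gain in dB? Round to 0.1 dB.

G(0) = 10000 / 24600 ≈ 0.4065
20 log₁₀(0.4065) ≈ -7.82 dB

-7.8 dB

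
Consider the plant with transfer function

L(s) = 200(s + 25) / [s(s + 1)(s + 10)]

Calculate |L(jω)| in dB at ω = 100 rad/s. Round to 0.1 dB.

At s = jω = j100:
zero (s+25): 25 + j100 → |·| = √(25²+100²) = √10625 ≈ 103.08, ∠ = arctan(100/25) ≈ 75.96°
pole (s+1): 1 + j100 → |·| = √(1²+100²) = √10001 ≈ 100, ∠ = arctan(100/1) ≈ 89.43°
pole (s+10): 10 + j100 → |·| = √(10²+100²) = √10100 ≈ 100.5, ∠ = arctan(100/10) ≈ 84.29°
pole at origin: |s| = 100, ∠ = 90.00° (in denominator)
|L| = 200 · 103.08 / 1.005e+06 ≈ 0.020513
Gain = 20 log₁₀(0.020513) ≈ -33.76 dB

-33.8 dB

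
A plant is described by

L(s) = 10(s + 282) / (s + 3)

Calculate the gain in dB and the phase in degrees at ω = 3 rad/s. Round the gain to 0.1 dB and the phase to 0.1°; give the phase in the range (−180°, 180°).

At s = jω = j3:
zero (s+282): 282 + j3 → |·| = √(282²+3²) = √79533 ≈ 282.02, ∠ = arctan(3/282) ≈ 0.61°
pole (s+3): 3 + j3 → |·| = √(3²+3²) = √18 ≈ 4.2426, ∠ = arctan(3/3) ≈ 45.00°
|L| = 10 · 282.02 / 4.2426 ≈ 664.73
Gain = 20 log₁₀(664.73) ≈ 56.45 dB
∠L = 0.61° − 45.00° = -44.39°

56.5 dB, -44.4°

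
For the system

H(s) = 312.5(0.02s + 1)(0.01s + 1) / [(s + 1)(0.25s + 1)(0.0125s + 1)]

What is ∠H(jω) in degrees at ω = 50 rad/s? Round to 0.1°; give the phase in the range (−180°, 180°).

At ω = 50 rad/s:
zero (1 + j50·0.02) = 1 + j1 → |·| ≈ 1.4142, ∠ ≈ 45.00°
zero (1 + j50·0.01) = 1 + j0.5 → |·| ≈ 1.118, ∠ ≈ 26.57°
pole (1 + j50·1) = 1 + j50 → |·| ≈ 50.01, ∠ ≈ 88.85°
pole (1 + j50·0.25) = 1 + j12.5 → |·| ≈ 12.54, ∠ ≈ 85.43°
pole (1 + j50·0.0125) = 1 + j0.625 → |·| ≈ 1.1792, ∠ ≈ 32.01°
∠H = (45.00° + 26.57°) − (88.85° + 85.43° + 32.01°) = -134.72°

-134.7°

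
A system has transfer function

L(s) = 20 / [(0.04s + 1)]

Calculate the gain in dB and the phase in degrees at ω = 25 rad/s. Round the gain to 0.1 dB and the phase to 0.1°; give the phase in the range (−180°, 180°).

At ω = 25 rad/s:
pole (1 + j25·0.04) = 1 + j1 → |·| ≈ 1.4142, ∠ ≈ 45.00°
|L| = 20 · 1 / (1.4142) ≈ 14.142
Gain = 20 log₁₀(14.142) ≈ 23.01 dB
∠L = (0°) − (45.00°) = -45.00°

23.0 dB, -45.0°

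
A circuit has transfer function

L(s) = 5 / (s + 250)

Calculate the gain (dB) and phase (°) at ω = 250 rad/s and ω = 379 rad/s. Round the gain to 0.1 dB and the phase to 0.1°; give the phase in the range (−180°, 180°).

At s = jω = j250:
pole (s+250): 250 + j250 → |·| = √(250²+250²) = √125000 ≈ 353.55, ∠ = arctan(250/250) ≈ 45.00°
|L| = 5 / 353.55 ≈ 0.014142
Gain = 20 log₁₀(0.014142) ≈ -36.99 dB
∠L = 0.00° − 45.00° = -45.00°

At s = jω = j379:
pole (s+250): 250 + j379 → |·| = √(250²+379²) = √206141 ≈ 454.03, ∠ = arctan(379/250) ≈ 56.59°
|L| = 5 / 454.03 ≈ 0.011012
Gain = 20 log₁₀(0.011012) ≈ -39.16 dB
∠L = 0.00° − 56.59° = -56.59°

ω = 250: -37.0 dB, -45.0°; ω = 379: -39.2 dB, -56.6°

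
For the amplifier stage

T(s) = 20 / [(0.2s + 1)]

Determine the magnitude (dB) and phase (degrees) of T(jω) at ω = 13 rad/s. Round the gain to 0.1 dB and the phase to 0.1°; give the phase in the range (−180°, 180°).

At ω = 13 rad/s:
pole (1 + j13·0.2) = 1 + j2.6 → |·| ≈ 2.7857, ∠ ≈ 68.96°
|T| = 20 · 1 / (2.7857) ≈ 7.1795
Gain = 20 log₁₀(7.1795) ≈ 17.12 dB
∠T = (0°) − (68.96°) = -68.96°

17.1 dB, -69.0°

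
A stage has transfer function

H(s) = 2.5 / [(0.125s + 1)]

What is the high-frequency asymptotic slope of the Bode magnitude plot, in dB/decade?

-20 dB/decade

Each pole contributes −20 dB/decade at high frequency; each zero contributes +20 dB/decade.
Net: 0 zero(s) − 1 pole(s) → -20 dB/decade.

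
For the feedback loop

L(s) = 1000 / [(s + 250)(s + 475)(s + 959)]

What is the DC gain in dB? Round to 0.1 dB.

L(0) = 1000 / (250·475·959) ≈ 8.7811e-06
20 log₁₀(8.7811e-06) ≈ -101.13 dB

-101.1 dB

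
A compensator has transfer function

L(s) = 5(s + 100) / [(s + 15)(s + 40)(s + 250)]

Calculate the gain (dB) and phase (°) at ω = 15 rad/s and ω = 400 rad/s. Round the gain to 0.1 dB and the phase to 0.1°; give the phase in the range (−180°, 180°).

At s = jω = j15:
zero (s+100): 100 + j15 → |·| = √(100²+15²) = √10225 ≈ 101.12, ∠ = arctan(15/100) ≈ 8.53°
pole (s+15): 15 + j15 → |·| = √(15²+15²) = √450 ≈ 21.213, ∠ = arctan(15/15) ≈ 45.00°
pole (s+40): 40 + j15 → |·| = √(40²+15²) = √1825 ≈ 42.72, ∠ = arctan(15/40) ≈ 20.56°
pole (s+250): 250 + j15 → |·| = √(250²+15²) = √62725 ≈ 250.45, ∠ = arctan(15/250) ≈ 3.43°
|L| = 5 · 101.12 / 2.2696e+05 ≈ 0.0022277
Gain = 20 log₁₀(0.0022277) ≈ -53.04 dB
∠L = 8.53° − 68.99° = -60.46°

At s = jω = j400:
zero (s+100): 100 + j400 → |·| = √(100²+400²) = √170000 ≈ 412.31, ∠ = arctan(400/100) ≈ 75.96°
pole (s+15): 15 + j400 → |·| = √(15²+400²) = √160225 ≈ 400.28, ∠ = arctan(400/15) ≈ 87.85°
pole (s+40): 40 + j400 → |·| = √(40²+400²) = √161600 ≈ 402, ∠ = arctan(400/40) ≈ 84.29°
pole (s+250): 250 + j400 → |·| = √(250²+400²) = √222500 ≈ 471.7, ∠ = arctan(400/250) ≈ 57.99°
|L| = 5 · 412.31 / 7.5902e+07 ≈ 2.7161e-05
Gain = 20 log₁₀(2.7161e-05) ≈ -91.32 dB
∠L = 75.96° − 230.13° = -154.17°

ω = 15: -53.0 dB, -60.5°; ω = 400: -91.3 dB, -154.2°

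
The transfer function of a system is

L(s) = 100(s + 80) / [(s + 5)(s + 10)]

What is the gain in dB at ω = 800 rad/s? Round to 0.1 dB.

-18.0 dB

At s = jω = j800:
zero (s+80): 80 + j800 → |·| = √(80²+800²) = √646400 ≈ 803.99, ∠ = arctan(800/80) ≈ 84.29°
pole (s+5): 5 + j800 → |·| = √(5²+800²) = √640025 ≈ 800.02, ∠ = arctan(800/5) ≈ 89.64°
pole (s+10): 10 + j800 → |·| = √(10²+800²) = √640100 ≈ 800.06, ∠ = arctan(800/10) ≈ 89.28°
|L| = 100 · 803.99 / 6.4006e+05 ≈ 0.12561
Gain = 20 log₁₀(0.12561) ≈ -18.02 dB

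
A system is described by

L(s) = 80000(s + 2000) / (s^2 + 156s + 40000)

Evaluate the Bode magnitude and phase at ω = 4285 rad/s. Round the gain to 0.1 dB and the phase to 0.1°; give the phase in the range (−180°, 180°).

26.3 dB, -112.9°

At s = jω = j4285:
zero (s+2000): 2000 + j4285 → |·| = √(2000²+4285²) = √22361225 ≈ 4728.8, ∠ = arctan(4285/2000) ≈ 64.98°
quadratic: (j4285)² + 156·j4285 + 40000 = -18321225 + j668460 → |·| ≈ 1.8333e+07, ∠ ≈ 177.91°
|L| = 80000 · 4728.8 / 1.8333e+07 ≈ 20.635
Gain = 20 log₁₀(20.635) ≈ 26.29 dB
∠L = 64.98° − 177.91° = -112.93°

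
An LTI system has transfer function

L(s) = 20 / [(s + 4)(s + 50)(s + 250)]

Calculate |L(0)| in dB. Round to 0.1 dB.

-68.0 dB

L(0) = 20 / (4·50·250) = 0.0004
20 log₁₀(0.0004) ≈ -67.96 dB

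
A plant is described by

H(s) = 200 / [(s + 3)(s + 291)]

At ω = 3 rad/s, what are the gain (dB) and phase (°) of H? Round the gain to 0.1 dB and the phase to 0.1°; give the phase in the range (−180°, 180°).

At s = jω = j3:
pole (s+3): 3 + j3 → |·| = √(3²+3²) = √18 ≈ 4.2426, ∠ = arctan(3/3) ≈ 45.00°
pole (s+291): 291 + j3 → |·| = √(291²+3²) = √84690 ≈ 291.02, ∠ = arctan(3/291) ≈ 0.59°
|H| = 200 / 1234.7 ≈ 0.16198
Gain = 20 log₁₀(0.16198) ≈ -15.81 dB
∠H = 0.00° − 45.59° = -45.59°

-15.8 dB, -45.6°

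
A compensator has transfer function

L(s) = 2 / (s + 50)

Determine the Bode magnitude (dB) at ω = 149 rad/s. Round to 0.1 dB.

-37.9 dB

Substitute s = j149:
Numerator: 2 = 2 + j0
Denominator: (j149) + 50 = 50 + j149
|N| = √(2² + 0²) ≈ 2, ∠N ≈ 0.00°
|D| = √(50² + 149²) ≈ 157.17, ∠D ≈ 71.45°
|L| = 2 / 157.17 ≈ 0.012725
Gain = 20 log₁₀(0.012725) ≈ -37.91 dB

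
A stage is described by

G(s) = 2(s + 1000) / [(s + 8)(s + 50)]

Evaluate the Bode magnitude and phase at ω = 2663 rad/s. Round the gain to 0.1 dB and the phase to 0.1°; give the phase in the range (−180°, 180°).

At s = jω = j2663:
zero (s+1000): 1000 + j2663 → |·| = √(1000²+2663²) = √8091569 ≈ 2844.6, ∠ = arctan(2663/1000) ≈ 69.42°
pole (s+8): 8 + j2663 → |·| = √(8²+2663²) = √7091633 ≈ 2663, ∠ = arctan(2663/8) ≈ 89.83°
pole (s+50): 50 + j2663 → |·| = √(50²+2663²) = √7094069 ≈ 2663.5, ∠ = arctan(2663/50) ≈ 88.92°
|G| = 2 · 2844.6 / 7.0929e+06 ≈ 0.0008021
Gain = 20 log₁₀(0.0008021) ≈ -61.92 dB
∠G = 69.42° − 178.75° = -109.33°

-61.9 dB, -109.3°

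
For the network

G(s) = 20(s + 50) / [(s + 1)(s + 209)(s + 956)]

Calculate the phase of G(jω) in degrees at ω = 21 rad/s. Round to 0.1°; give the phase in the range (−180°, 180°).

-71.5°

At s = jω = j21:
zero (s+50): 50 + j21 → |·| = √(50²+21²) = √2941 ≈ 54.231, ∠ = arctan(21/50) ≈ 22.78°
pole (s+1): 1 + j21 → |·| = √(1²+21²) = √442 ≈ 21.024, ∠ = arctan(21/1) ≈ 87.27°
pole (s+209): 209 + j21 → |·| = √(209²+21²) = √44122 ≈ 210.05, ∠ = arctan(21/209) ≈ 5.74°
pole (s+956): 956 + j21 → |·| = √(956²+21²) = √914377 ≈ 956.23, ∠ = arctan(21/956) ≈ 1.26°
∠G = 22.78° − 94.27° = -71.49°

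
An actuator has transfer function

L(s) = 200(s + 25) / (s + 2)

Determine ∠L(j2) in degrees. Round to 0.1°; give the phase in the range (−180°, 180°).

-40.4°

At s = jω = j2:
zero (s+25): 25 + j2 → |·| = √(25²+2²) = √629 ≈ 25.08, ∠ = arctan(2/25) ≈ 4.57°
pole (s+2): 2 + j2 → |·| = √(2²+2²) = √8 ≈ 2.8284, ∠ = arctan(2/2) ≈ 45.00°
∠L = 4.57° − 45.00° = -40.43°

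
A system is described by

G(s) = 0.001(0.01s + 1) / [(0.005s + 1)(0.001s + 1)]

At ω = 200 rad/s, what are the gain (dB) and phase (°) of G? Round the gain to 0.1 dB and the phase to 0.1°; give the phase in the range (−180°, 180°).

At ω = 200 rad/s:
zero (1 + j200·0.01) = 1 + j2 → |·| ≈ 2.2361, ∠ ≈ 63.43°
pole (1 + j200·0.005) = 1 + j1 → |·| ≈ 1.4142, ∠ ≈ 45.00°
pole (1 + j200·0.001) = 1 + j0.2 → |·| ≈ 1.0198, ∠ ≈ 11.31°
|G| = 0.001 · 2.2361 / (1.4142 · 1.0198) ≈ 0.0015505
Gain = 20 log₁₀(0.0015505) ≈ -56.19 dB
∠G = (63.43°) − (45.00° + 11.31°) = 7.12°

-56.2 dB, 7.1°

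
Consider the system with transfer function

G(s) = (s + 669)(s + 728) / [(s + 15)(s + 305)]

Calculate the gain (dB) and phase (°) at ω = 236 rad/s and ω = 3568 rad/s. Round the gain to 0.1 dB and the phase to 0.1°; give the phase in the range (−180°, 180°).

ω = 236: 15.5 dB, -86.7°; ω = 3568: 0.3 dB, -17.0°

At s = jω = j236:
zero (s+669): 669 + j236 → |·| = √(669²+236²) = √503257 ≈ 709.41, ∠ = arctan(236/669) ≈ 19.43°
zero (s+728): 728 + j236 → |·| = √(728²+236²) = √585680 ≈ 765.3, ∠ = arctan(236/728) ≈ 17.96°
pole (s+15): 15 + j236 → |·| = √(15²+236²) = √55921 ≈ 236.48, ∠ = arctan(236/15) ≈ 86.36°
pole (s+305): 305 + j236 → |·| = √(305²+236²) = √148721 ≈ 385.64, ∠ = arctan(236/305) ≈ 37.73°
|G| = 1 · 5.4291e+05 / 91196 ≈ 5.9532
Gain = 20 log₁₀(5.9532) ≈ 15.50 dB
∠G = 37.39° − 124.09° = -86.70°

At s = jω = j3568:
zero (s+669): 669 + j3568 → |·| = √(669²+3568²) = √13178185 ≈ 3630.2, ∠ = arctan(3568/669) ≈ 79.38°
zero (s+728): 728 + j3568 → |·| = √(728²+3568²) = √13260608 ≈ 3641.5, ∠ = arctan(3568/728) ≈ 78.47°
pole (s+15): 15 + j3568 → |·| = √(15²+3568²) = √12730849 ≈ 3568, ∠ = arctan(3568/15) ≈ 89.76°
pole (s+305): 305 + j3568 → |·| = √(305²+3568²) = √12823649 ≈ 3581, ∠ = arctan(3568/305) ≈ 85.11°
|G| = 1 · 1.3219e+07 / 1.2777e+07 ≈ 1.0346
Gain = 20 log₁₀(1.0346) ≈ 0.30 dB
∠G = 157.85° − 174.87° = -17.02°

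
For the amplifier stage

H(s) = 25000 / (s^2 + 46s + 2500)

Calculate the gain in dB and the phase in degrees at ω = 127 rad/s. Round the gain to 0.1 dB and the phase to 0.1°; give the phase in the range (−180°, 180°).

4.5 dB, -156.8°

At s = jω = j127:
quadratic: (j127)² + 46·j127 + 2500 = -13629 + j5842 → |·| ≈ 14828, ∠ ≈ 156.80°
|H| = 25000 / 14828 ≈ 1.686
Gain = 20 log₁₀(1.686) ≈ 4.54 dB
∠H = 0.00° − 156.80° = -156.80°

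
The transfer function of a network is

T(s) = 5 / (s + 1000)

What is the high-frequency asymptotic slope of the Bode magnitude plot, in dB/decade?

-20 dB/decade

Each pole contributes −20 dB/decade at high frequency; each zero contributes +20 dB/decade.
Net: 0 zero(s) − 1 pole(s) → -20 dB/decade.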